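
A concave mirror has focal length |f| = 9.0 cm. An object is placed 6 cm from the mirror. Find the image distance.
f = +9.0 cm (concave); 1/di = 1/f − 1/do → di = -18 cm (virtual image, behind mirror)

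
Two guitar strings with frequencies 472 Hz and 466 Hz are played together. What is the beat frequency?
6 Hz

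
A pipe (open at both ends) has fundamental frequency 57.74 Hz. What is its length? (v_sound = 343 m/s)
L = v/(2f₁) = 2.97 m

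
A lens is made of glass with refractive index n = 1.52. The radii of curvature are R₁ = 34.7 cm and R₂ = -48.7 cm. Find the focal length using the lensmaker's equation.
1/f = (n − 1)(1/R₁ − 1/R₂) → f = 38.97 cm (converging lens)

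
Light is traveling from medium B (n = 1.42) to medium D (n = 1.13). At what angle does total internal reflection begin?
θc = arcsin(n₂/n₁) = 52.73°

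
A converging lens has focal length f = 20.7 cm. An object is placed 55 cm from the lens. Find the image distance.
1/di = 1/f − 1/do → di = 33.19 cm (real image)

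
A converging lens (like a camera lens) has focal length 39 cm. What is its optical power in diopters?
P = 1/f = 2.564 D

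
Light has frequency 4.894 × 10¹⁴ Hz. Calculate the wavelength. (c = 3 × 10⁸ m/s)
λ = c/f = 613 nm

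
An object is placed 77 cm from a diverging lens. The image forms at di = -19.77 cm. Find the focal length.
1/f = 1/do + 1/di → f = -26.6 cm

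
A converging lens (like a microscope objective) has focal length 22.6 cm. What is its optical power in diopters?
P = 1/f = 4.425 D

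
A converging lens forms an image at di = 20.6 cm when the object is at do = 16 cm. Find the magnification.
M = −di/do = -1.288 (inverted image)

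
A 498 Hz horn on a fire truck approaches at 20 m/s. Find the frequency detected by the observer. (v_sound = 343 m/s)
f_obs = f·v/(v − v_s) = 528.8 Hz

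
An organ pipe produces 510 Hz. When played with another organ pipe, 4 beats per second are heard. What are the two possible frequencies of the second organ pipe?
f₂ = 510 ± 4 Hz → 514 Hz or 506 Hz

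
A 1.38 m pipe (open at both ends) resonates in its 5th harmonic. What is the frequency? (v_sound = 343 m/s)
fₙ = nv/(2L) = 621.4 Hz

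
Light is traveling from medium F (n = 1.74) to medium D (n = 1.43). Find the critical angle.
θc = arcsin(n₂/n₁) = 55.27°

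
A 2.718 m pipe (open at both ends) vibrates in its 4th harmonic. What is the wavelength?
λₙ = 2L/n = 1.359 m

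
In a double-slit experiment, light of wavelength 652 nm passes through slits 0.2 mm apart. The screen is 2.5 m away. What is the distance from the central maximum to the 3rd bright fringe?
y = mλL/d = 24.45 mm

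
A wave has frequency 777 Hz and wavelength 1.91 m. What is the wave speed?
v = fλ = 1484 m/s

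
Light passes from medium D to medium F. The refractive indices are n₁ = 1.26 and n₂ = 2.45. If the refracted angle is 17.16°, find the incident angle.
sin θ₁ = (n₂/n₁)·sin θ₂ → θ₁ = 35.01°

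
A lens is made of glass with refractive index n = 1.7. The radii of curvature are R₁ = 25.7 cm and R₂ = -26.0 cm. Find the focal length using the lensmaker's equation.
1/f = (n − 1)(1/R₁ − 1/R₂) → f = 18.46 cm (converging lens)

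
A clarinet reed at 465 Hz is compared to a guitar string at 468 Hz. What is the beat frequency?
3 Hz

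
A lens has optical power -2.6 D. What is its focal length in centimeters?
f = 1/P = -38.46 cm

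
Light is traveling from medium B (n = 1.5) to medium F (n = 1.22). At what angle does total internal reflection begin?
θc = arcsin(n₂/n₁) = 54.42°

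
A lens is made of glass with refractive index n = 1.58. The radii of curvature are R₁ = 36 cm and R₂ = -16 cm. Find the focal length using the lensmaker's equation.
1/f = (n − 1)(1/R₁ − 1/R₂) → f = 19.1 cm (converging lens)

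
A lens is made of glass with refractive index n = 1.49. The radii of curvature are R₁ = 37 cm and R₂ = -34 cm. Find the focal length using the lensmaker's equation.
1/f = (n − 1)(1/R₁ − 1/R₂) → f = 36.16 cm (converging lens)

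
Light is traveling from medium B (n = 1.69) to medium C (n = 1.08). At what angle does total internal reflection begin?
θc = arcsin(n₂/n₁) = 39.72°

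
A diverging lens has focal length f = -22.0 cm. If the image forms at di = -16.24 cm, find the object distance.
1/do = 1/f − 1/di → do = 62.03 cm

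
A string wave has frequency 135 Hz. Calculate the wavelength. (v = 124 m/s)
λ = v/f = 0.9185 m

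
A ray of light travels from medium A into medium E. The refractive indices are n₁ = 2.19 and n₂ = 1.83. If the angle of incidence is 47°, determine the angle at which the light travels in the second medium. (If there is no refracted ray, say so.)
sin θ₂ = (n₁/n₂)·sin θ₁ = 0.8752 → θ₂ = 61.07°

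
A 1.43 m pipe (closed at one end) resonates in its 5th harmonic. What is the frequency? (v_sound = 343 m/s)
fₙ = nv/(4L) = 299.8 Hz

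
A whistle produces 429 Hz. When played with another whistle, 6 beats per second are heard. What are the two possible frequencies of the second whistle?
f₂ = 429 ± 6 Hz → 435 Hz or 423 Hz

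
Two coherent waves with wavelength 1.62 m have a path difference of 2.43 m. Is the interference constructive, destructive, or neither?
destructive — path difference = 1.5λ, an odd multiple of λ/2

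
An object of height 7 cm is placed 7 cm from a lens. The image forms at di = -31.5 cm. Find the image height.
hi = (-di/do) × ho = 31.5 cm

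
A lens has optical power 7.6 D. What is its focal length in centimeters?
f = 1/P = 13.16 cm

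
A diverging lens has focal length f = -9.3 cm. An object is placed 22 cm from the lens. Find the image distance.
1/di = 1/f − 1/do → di = -6.537 cm (virtual image)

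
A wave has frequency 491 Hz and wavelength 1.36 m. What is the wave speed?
v = fλ = 667.8 m/s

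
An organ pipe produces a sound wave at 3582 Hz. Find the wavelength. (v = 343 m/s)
λ = v/f = 0.09576 m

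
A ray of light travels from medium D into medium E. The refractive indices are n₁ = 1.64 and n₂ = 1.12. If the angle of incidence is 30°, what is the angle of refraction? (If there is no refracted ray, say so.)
sin θ₂ = (n₁/n₂)·sin θ₁ = 0.7321 → θ₂ = 47.07°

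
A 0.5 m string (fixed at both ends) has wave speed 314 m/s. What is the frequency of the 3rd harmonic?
fₙ = nv/(2L) = 942 Hz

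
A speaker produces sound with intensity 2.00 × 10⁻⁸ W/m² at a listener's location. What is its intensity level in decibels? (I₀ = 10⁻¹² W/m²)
β = 10·log₁₀(I/I₀) = 43.01 dB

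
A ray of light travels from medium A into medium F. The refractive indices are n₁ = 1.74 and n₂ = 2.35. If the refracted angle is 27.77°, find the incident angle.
sin θ₁ = (n₂/n₁)·sin θ₂ → θ₁ = 39°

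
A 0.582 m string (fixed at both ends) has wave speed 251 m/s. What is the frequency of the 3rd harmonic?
fₙ = nv/(2L) = 646.9 Hz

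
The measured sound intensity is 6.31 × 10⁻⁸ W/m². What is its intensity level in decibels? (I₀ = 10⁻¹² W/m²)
β = 10·log₁₀(I/I₀) = 48 dB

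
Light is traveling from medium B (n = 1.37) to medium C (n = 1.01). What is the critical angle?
θc = arcsin(n₂/n₁) = 47.5°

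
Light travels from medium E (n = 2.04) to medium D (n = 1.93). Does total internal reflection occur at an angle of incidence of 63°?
θc = arcsin(n₂/n₁) = 71.1°; 63° < θc, so no — the ray refracts.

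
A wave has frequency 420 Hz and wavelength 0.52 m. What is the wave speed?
v = fλ = 218.4 m/s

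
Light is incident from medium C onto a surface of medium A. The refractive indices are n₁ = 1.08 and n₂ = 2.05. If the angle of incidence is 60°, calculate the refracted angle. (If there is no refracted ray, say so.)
sin θ₂ = (n₁/n₂)·sin θ₁ = 0.4562 → θ₂ = 27.15°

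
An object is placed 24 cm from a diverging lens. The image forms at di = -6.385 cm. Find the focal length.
1/f = 1/do + 1/di → f = -8.699 cm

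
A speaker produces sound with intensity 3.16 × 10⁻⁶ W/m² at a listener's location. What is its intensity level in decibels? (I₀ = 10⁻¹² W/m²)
β = 10·log₁₀(I/I₀) = 65 dB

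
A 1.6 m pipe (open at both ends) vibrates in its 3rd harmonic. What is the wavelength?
λₙ = 2L/n = 1.067 m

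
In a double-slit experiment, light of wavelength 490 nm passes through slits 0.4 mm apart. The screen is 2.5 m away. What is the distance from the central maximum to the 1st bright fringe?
y = mλL/d = 3.062 mm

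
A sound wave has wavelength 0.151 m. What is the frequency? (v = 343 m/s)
f = v/λ = 2272 Hz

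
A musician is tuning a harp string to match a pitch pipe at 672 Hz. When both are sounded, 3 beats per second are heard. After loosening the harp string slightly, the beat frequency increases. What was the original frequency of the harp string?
669 Hz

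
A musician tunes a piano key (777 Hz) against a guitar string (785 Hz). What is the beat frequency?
8 Hz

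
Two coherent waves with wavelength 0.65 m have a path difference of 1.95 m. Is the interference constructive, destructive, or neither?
constructive — path difference = 3λ, a whole number of wavelengths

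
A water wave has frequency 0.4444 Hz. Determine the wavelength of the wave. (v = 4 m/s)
λ = v/f = 9.001 m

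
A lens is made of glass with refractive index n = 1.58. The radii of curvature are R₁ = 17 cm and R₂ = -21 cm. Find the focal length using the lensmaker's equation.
1/f = (n − 1)(1/R₁ − 1/R₂) → f = 16.2 cm (converging lens)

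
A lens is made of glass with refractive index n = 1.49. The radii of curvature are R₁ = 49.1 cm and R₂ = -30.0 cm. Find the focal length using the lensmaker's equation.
1/f = (n − 1)(1/R₁ − 1/R₂) → f = 38 cm (converging lens)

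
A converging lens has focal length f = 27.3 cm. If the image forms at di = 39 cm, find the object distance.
1/do = 1/f − 1/di → do = 91 cm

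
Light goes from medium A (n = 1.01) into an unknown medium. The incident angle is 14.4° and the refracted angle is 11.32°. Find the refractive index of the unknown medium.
n₂ = n₁·sin θ₁ / sin θ₂ = 1.28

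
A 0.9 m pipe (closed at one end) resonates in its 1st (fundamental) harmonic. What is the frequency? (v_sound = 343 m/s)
fₙ = nv/(4L) = 95.28 Hz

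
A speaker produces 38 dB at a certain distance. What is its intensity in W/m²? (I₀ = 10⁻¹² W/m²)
I = I₀·10^(β/10) = 6.31 × 10⁻⁹ W/m²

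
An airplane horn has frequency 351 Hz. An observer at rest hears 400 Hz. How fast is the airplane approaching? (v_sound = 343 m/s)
v_s = v·(1 − f/f_obs) = 42.02 m/s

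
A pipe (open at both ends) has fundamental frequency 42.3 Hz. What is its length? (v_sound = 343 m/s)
L = v/(2f₁) = 4.054 m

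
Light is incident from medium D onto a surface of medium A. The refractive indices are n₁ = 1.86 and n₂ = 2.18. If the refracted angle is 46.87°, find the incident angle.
sin θ₁ = (n₂/n₁)·sin θ₂ → θ₁ = 58.8°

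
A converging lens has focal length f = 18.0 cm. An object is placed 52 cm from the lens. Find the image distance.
1/di = 1/f − 1/do → di = 27.53 cm (real image)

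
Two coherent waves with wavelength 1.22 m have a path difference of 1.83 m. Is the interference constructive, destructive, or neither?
destructive — path difference = 1.5λ, an odd multiple of λ/2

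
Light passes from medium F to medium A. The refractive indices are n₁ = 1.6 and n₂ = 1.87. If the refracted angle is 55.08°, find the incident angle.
sin θ₁ = (n₂/n₁)·sin θ₂ → θ₁ = 73.4°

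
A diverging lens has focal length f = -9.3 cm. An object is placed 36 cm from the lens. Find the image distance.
1/di = 1/f − 1/do → di = -7.391 cm (virtual image)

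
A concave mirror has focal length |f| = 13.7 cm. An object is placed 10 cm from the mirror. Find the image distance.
f = +13.7 cm (concave); 1/di = 1/f − 1/do → di = -37.03 cm (virtual image, behind mirror)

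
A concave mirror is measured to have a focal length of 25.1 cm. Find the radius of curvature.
R = 2|f| = 50.2 cm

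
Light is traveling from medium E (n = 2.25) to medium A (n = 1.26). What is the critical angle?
θc = arcsin(n₂/n₁) = 34.06°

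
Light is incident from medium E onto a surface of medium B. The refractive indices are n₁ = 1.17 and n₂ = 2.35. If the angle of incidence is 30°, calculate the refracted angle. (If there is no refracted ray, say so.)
sin θ₂ = (n₁/n₂)·sin θ₁ = 0.2489 → θ₂ = 14.41°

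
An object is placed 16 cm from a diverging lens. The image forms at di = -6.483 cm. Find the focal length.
1/f = 1/do + 1/di → f = -10.9 cm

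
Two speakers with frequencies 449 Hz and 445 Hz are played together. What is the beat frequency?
4 Hz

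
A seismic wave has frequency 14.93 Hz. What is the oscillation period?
T = 1/f = 0.06698 s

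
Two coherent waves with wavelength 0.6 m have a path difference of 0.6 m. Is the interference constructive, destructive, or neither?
constructive — path difference = 1λ, a whole number of wavelengths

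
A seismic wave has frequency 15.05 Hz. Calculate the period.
T = 1/f = 0.06645 s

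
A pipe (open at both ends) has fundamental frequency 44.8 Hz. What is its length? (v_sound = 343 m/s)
L = v/(2f₁) = 3.828 m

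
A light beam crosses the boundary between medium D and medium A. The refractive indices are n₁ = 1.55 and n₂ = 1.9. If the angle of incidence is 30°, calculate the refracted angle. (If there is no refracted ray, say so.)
sin θ₂ = (n₁/n₂)·sin θ₁ = 0.4079 → θ₂ = 24.07°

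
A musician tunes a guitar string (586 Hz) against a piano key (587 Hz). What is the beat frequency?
1 Hz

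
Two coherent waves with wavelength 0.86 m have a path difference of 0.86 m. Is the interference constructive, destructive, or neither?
constructive — path difference = 1λ, a whole number of wavelengths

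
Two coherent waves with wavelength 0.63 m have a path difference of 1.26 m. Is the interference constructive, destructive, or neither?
constructive — path difference = 2λ, a whole number of wavelengths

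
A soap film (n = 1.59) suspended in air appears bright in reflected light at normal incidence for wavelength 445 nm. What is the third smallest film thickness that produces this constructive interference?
2nt = (m − ½)λ with m = 3 → t = (m − ½)λ/(2n) = 349.8 nm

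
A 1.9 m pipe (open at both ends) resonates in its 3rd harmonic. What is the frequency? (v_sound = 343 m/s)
fₙ = nv/(2L) = 270.8 Hz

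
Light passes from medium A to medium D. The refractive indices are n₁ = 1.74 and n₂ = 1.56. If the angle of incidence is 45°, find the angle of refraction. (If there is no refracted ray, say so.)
sin θ₂ = (n₁/n₂)·sin θ₁ = 0.7887 → θ₂ = 52.06°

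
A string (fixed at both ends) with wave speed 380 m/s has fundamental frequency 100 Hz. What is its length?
L = v/(2f₁) = 1.9 m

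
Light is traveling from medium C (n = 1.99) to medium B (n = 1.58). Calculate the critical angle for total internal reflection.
θc = arcsin(n₂/n₁) = 52.56°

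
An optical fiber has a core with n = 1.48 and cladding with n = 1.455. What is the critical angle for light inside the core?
θc = arcsin(n_cladding/n_core) = 79.45°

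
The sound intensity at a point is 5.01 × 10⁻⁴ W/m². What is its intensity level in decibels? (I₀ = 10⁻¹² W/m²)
β = 10·log₁₀(I/I₀) = 87 dB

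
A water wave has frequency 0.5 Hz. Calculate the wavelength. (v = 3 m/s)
λ = v/f = 6 m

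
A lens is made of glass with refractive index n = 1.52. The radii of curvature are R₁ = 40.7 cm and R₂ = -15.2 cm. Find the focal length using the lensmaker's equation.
1/f = (n − 1)(1/R₁ − 1/R₂) → f = 21.28 cm (converging lens)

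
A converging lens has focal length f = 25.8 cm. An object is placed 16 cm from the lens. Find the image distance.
1/di = 1/f − 1/do → di = -42.12 cm (virtual image)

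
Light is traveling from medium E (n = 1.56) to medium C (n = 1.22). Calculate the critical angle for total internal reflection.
θc = arcsin(n₂/n₁) = 51.45°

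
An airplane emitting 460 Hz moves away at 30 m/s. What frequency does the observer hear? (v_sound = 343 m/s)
f_obs = f·v/(v + v_s) = 423 Hz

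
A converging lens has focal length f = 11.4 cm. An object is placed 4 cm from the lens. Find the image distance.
1/di = 1/f − 1/do → di = -6.162 cm (virtual image)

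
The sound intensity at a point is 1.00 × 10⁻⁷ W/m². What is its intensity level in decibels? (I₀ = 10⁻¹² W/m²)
β = 10·log₁₀(I/I₀) = 50 dB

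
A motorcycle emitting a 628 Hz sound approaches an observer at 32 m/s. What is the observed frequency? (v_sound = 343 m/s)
f_obs = f·v/(v − v_s) = 692.6 Hz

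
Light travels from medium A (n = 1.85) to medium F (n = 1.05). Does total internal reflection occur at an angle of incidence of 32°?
θc = arcsin(n₂/n₁) = 34.58°; 32° < θc, so no — the ray refracts.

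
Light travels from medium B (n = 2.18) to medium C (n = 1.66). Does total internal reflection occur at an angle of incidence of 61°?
θc = arcsin(n₂/n₁) = 49.59°; 61° > θc, so yes — total internal reflection.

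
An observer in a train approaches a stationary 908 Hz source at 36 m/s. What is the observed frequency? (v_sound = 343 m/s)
f_obs = f·(v + v_o)/v = 1003 Hz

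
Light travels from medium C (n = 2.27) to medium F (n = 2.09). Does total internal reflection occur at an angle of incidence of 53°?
θc = arcsin(n₂/n₁) = 67.03°; 53° < θc, so no — the ray refracts.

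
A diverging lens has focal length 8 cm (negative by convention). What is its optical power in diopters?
P = 1/f = -12.5 D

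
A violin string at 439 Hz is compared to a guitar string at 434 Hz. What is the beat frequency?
5 Hz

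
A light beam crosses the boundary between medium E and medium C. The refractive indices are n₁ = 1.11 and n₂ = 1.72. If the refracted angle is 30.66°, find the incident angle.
sin θ₁ = (n₂/n₁)·sin θ₂ → θ₁ = 52.2°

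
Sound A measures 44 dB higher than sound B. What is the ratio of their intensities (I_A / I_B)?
I_A/I_B = 10^(Δβ/10) = 25120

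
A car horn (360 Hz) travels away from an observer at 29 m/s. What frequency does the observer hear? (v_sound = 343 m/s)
f_obs = f·v/(v + v_s) = 331.9 Hz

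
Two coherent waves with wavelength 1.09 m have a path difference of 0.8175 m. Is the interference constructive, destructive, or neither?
neither (partial) — path difference = 0.75λ, neither a whole number of wavelengths nor an odd multiple of λ/2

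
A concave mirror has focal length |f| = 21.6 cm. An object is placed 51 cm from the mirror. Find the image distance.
f = +21.6 cm (concave); 1/di = 1/f − 1/do → di = 37.47 cm (real image, in front of mirror)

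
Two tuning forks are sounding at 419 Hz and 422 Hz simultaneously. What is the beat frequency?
3 Hz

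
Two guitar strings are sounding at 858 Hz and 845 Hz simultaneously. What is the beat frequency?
13 Hz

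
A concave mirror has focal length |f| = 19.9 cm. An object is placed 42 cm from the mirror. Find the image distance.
f = +19.9 cm (concave); 1/di = 1/f − 1/do → di = 37.82 cm (real image, in front of mirror)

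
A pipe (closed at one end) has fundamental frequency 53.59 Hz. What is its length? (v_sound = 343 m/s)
L = v/(4f₁) = 1.6 m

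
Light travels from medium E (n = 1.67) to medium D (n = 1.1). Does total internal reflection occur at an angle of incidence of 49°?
θc = arcsin(n₂/n₁) = 41.2°; 49° > θc, so yes — total internal reflection.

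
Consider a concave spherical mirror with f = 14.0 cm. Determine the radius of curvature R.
R = 2|f| = 28 cm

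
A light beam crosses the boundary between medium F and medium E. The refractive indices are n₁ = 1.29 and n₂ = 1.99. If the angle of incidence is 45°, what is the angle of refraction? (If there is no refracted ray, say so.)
sin θ₂ = (n₁/n₂)·sin θ₁ = 0.4584 → θ₂ = 27.28°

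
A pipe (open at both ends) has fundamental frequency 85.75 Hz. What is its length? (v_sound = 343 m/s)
L = v/(2f₁) = 2 m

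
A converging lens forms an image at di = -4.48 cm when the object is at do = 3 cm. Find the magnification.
M = −di/do = 1.493 (upright image)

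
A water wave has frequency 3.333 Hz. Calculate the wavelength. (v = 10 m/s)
λ = v/f = 3 m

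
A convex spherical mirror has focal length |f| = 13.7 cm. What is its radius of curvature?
R = 2|f| = 27.4 cm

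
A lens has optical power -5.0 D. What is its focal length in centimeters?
f = 1/P = -20 cm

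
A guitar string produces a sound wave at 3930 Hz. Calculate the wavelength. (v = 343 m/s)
λ = v/f = 0.08728 m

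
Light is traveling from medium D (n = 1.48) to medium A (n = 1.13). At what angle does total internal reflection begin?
θc = arcsin(n₂/n₁) = 49.77°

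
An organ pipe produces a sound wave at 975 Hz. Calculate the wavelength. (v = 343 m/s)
λ = v/f = 0.3518 m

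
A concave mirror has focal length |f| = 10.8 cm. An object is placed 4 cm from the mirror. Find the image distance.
f = +10.8 cm (concave); 1/di = 1/f − 1/do → di = -6.353 cm (virtual image, behind mirror)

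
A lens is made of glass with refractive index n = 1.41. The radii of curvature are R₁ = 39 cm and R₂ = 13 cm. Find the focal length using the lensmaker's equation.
1/f = (n − 1)(1/R₁ − 1/R₂) → f = -47.56 cm (diverging lens)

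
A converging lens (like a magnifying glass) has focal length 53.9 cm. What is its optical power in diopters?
P = 1/f = 1.855 D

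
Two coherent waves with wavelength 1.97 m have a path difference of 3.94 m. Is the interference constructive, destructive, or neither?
constructive — path difference = 2λ, a whole number of wavelengths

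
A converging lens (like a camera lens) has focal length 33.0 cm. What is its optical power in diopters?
P = 1/f = 3.03 D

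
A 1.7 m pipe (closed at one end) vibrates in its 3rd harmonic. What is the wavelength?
λₙ = 4L/n = 2.267 m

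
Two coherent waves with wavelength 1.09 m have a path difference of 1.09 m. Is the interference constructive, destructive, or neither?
constructive — path difference = 1λ, a whole number of wavelengths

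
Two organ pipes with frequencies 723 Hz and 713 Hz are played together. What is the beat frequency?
10 Hz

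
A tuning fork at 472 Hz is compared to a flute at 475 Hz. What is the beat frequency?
3 Hz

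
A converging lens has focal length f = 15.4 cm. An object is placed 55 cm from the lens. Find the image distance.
1/di = 1/f − 1/do → di = 21.39 cm (real image)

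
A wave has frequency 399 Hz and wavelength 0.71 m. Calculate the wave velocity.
v = fλ = 283.3 m/s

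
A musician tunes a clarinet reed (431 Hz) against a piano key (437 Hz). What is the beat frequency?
6 Hz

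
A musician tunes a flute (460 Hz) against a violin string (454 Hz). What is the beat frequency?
6 Hz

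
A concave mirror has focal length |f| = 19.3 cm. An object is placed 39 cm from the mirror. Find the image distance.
f = +19.3 cm (concave); 1/di = 1/f − 1/do → di = 38.21 cm (real image, in front of mirror)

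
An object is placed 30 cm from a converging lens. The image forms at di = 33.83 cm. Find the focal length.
1/f = 1/do + 1/di → f = 15.9 cm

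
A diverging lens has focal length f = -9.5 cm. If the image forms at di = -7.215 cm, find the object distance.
1/do = 1/f − 1/di → do = 30 cm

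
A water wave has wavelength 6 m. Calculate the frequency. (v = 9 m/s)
f = v/λ = 1.5 Hz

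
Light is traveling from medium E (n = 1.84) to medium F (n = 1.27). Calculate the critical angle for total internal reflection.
θc = arcsin(n₂/n₁) = 43.65°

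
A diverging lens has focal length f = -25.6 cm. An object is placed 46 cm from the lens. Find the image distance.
1/di = 1/f − 1/do → di = -16.45 cm (virtual image)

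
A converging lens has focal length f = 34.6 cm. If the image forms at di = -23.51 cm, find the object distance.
1/do = 1/f − 1/di → do = 14 cm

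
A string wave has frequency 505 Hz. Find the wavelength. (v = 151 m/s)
λ = v/f = 0.299 m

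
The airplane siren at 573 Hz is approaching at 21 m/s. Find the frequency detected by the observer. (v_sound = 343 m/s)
f_obs = f·v/(v − v_s) = 610.4 Hz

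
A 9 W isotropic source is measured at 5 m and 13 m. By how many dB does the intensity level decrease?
Δβ = 20·log₁₀(r₂/r₁) = 8.299 dB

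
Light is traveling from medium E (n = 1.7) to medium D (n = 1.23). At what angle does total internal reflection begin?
θc = arcsin(n₂/n₁) = 46.35°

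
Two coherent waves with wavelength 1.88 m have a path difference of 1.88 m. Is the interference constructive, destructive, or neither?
constructive — path difference = 1λ, a whole number of wavelengths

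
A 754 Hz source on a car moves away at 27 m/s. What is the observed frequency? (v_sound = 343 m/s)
f_obs = f·v/(v + v_s) = 699 Hz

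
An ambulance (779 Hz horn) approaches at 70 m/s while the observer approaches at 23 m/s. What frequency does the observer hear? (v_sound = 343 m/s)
f_obs = f·(v + v_o)/(v − v_s) = 1044 Hz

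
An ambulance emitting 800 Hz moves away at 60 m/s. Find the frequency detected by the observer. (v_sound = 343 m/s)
f_obs = f·v/(v + v_s) = 680.9 Hz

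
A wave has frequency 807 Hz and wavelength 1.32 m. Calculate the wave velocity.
v = fλ = 1065 m/s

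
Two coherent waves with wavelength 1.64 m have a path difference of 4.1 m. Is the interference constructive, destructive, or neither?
destructive — path difference = 2.5λ, an odd multiple of λ/2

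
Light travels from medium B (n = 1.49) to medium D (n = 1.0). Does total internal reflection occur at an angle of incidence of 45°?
θc = arcsin(n₂/n₁) = 42.16°; 45° > θc, so yes — total internal reflection.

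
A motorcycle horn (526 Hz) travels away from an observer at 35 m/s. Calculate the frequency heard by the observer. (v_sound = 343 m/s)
f_obs = f·v/(v + v_s) = 477.3 Hz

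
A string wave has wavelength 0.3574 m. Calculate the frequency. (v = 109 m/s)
f = v/λ = 305 Hz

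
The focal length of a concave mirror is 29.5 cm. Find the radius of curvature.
R = 2|f| = 59 cm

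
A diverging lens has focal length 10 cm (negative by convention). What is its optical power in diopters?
P = 1/f = -10 D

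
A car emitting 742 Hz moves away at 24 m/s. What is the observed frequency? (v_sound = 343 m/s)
f_obs = f·v/(v + v_s) = 693.5 Hz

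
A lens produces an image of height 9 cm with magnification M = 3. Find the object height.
ho = |hi|/|M| = 3 cm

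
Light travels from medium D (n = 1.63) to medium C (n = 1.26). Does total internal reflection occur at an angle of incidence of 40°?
θc = arcsin(n₂/n₁) = 50.62°; 40° < θc, so no — the ray refracts.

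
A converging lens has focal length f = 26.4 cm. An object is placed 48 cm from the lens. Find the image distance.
1/di = 1/f − 1/do → di = 58.67 cm (real image)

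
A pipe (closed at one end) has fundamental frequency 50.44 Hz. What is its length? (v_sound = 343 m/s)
L = v/(4f₁) = 1.7 m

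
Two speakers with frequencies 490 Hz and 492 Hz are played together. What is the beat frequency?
2 Hz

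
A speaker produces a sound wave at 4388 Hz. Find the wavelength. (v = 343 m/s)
λ = v/f = 0.07817 m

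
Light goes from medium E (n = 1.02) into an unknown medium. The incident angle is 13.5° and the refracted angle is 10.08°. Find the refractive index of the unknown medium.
n₂ = n₁·sin θ₁ / sin θ₂ = 1.36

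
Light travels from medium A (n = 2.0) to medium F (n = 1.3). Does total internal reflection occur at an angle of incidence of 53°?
θc = arcsin(n₂/n₁) = 40.54°; 53° > θc, so yes — total internal reflection.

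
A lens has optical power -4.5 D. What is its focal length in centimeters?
f = 1/P = -22.22 cm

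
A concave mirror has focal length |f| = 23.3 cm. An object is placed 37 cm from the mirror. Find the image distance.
f = +23.3 cm (concave); 1/di = 1/f − 1/do → di = 62.93 cm (real image, in front of mirror)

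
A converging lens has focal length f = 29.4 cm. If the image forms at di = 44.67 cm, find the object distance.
1/do = 1/f − 1/di → do = 86.01 cm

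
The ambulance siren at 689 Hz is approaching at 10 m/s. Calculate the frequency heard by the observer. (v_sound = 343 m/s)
f_obs = f·v/(v − v_s) = 709.7 Hz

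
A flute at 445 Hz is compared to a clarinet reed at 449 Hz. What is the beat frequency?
4 Hz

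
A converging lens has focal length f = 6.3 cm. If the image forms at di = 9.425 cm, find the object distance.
1/do = 1/f − 1/di → do = 19 cm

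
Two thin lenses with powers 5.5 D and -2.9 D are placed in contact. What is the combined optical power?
P_total = P₁ + P₂ = 2.6 D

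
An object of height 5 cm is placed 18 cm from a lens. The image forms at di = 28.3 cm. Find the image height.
hi = (-di/do) × ho = -7.861 cm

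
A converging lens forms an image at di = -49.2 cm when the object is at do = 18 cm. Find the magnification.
M = −di/do = 2.733 (upright image)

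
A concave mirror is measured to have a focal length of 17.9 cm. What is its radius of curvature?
R = 2|f| = 35.8 cm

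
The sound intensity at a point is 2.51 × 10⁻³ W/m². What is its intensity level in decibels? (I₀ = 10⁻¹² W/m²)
β = 10·log₁₀(I/I₀) = 94 dB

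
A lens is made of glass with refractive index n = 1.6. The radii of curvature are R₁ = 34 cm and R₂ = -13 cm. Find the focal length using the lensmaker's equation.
1/f = (n − 1)(1/R₁ − 1/R₂) → f = 15.67 cm (converging lens)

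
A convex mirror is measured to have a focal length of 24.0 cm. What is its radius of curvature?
R = 2|f| = 48 cm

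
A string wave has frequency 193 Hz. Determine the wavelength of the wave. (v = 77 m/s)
λ = v/f = 0.399 m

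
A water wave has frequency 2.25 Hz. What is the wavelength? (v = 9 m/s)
λ = v/f = 4 m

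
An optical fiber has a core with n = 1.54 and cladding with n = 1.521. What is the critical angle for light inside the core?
θc = arcsin(n_cladding/n_core) = 80.99°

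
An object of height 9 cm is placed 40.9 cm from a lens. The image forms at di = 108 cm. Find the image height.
hi = (-di/do) × ho = -23.77 cm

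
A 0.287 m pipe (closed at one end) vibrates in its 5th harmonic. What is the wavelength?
λₙ = 4L/n = 0.2296 m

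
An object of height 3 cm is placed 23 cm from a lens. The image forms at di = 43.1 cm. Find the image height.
hi = (-di/do) × ho = -5.622 cm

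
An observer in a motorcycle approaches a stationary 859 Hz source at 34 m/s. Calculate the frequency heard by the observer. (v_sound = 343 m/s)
f_obs = f·(v + v_o)/v = 944.1 Hz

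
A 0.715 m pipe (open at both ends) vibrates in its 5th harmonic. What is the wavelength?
λₙ = 2L/n = 0.286 m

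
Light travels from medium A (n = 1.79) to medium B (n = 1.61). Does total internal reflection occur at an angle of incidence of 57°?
θc = arcsin(n₂/n₁) = 64.08°; 57° < θc, so no — the ray refracts.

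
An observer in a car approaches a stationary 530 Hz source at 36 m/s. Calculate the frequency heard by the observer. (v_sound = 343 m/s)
f_obs = f·(v + v_o)/v = 585.6 Hz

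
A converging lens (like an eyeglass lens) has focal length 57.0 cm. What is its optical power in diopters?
P = 1/f = 1.754 D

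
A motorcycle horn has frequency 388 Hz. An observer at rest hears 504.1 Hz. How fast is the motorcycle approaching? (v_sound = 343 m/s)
v_s = v·(1 − f/f_obs) = 79 m/s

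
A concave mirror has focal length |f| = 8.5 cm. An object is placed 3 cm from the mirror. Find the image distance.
f = +8.5 cm (concave); 1/di = 1/f − 1/do → di = -4.636 cm (virtual image, behind mirror)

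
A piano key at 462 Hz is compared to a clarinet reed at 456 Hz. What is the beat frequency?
6 Hz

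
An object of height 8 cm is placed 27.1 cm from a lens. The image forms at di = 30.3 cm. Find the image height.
hi = (-di/do) × ho = -8.945 cm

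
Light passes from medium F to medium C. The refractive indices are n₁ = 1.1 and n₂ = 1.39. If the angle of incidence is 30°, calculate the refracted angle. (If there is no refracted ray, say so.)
sin θ₂ = (n₁/n₂)·sin θ₁ = 0.3957 → θ₂ = 23.31°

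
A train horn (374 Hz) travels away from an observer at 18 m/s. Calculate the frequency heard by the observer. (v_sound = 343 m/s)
f_obs = f·v/(v + v_s) = 355.4 Hz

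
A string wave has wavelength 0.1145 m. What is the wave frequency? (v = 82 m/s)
f = v/λ = 716.2 Hz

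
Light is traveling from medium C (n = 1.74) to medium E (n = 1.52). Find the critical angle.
θc = arcsin(n₂/n₁) = 60.88°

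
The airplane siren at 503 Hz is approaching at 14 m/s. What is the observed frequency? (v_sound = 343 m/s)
f_obs = f·v/(v − v_s) = 524.4 Hz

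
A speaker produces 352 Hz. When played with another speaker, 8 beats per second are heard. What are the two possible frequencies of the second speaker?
f₂ = 352 ± 8 Hz → 360 Hz or 344 Hz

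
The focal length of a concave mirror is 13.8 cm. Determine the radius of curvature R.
R = 2|f| = 27.6 cm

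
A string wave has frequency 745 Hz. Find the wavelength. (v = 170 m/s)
λ = v/f = 0.2282 m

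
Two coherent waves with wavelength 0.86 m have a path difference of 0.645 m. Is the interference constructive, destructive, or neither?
neither (partial) — path difference = 0.75λ, neither a whole number of wavelengths nor an odd multiple of λ/2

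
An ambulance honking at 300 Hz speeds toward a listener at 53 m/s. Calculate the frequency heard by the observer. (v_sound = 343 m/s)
f_obs = f·v/(v − v_s) = 354.8 Hz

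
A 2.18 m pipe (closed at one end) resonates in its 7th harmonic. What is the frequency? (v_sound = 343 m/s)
fₙ = nv/(4L) = 275.3 Hz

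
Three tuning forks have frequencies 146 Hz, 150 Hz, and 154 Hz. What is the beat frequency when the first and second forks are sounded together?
4 Hz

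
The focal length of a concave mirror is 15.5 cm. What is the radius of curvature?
R = 2|f| = 31 cm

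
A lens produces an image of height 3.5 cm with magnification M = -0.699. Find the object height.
ho = |hi|/|M| = 5.007 cm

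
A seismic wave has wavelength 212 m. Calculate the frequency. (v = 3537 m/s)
f = v/λ = 16.68 Hz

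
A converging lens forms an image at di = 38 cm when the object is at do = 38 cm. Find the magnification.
M = −di/do = -1 (inverted image)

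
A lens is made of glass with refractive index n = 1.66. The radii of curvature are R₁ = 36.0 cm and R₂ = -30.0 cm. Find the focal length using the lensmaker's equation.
1/f = (n − 1)(1/R₁ − 1/R₂) → f = 24.79 cm (converging lens)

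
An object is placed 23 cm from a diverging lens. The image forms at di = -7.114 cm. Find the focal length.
1/f = 1/do + 1/di → f = -10.3 cm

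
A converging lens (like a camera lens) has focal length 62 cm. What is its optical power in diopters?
P = 1/f = 1.613 D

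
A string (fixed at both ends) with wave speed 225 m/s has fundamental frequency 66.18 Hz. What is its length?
L = v/(2f₁) = 1.7 m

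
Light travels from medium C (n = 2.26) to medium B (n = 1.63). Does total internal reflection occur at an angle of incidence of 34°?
θc = arcsin(n₂/n₁) = 46.16°; 34° < θc, so no — the ray refracts.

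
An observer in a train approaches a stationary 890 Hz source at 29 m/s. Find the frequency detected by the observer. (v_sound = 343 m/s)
f_obs = f·(v + v_o)/v = 965.2 Hz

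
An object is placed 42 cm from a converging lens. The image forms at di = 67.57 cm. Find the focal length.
1/f = 1/do + 1/di → f = 25.9 cm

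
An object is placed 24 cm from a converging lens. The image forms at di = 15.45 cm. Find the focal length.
1/f = 1/do + 1/di → f = 9.399 cm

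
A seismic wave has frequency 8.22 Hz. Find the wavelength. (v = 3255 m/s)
λ = v/f = 396 m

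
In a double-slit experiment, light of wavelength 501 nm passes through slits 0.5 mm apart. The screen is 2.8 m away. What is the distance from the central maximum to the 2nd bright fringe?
y = mλL/d = 5.611 mm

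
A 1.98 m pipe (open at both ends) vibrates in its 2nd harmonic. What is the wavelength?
λₙ = 2L/n = 1.98 m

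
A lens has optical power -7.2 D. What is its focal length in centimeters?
f = 1/P = -13.89 cm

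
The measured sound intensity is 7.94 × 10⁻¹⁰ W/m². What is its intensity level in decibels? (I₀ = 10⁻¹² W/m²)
β = 10·log₁₀(I/I₀) = 29 dB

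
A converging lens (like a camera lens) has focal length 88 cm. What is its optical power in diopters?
P = 1/f = 1.136 D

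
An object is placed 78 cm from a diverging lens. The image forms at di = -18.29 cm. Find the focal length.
1/f = 1/do + 1/di → f = -23.89 cm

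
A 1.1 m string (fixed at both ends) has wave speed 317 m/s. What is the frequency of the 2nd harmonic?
fₙ = nv/(2L) = 288.2 Hz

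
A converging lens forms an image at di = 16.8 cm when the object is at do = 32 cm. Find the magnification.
M = −di/do = -0.525 (inverted image)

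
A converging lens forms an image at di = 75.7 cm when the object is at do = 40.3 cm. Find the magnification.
M = −di/do = -1.878 (inverted image)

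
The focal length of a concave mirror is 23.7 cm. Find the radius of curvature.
R = 2|f| = 47.4 cm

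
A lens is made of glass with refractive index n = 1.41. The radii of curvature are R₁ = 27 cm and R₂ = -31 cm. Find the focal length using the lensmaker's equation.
1/f = (n − 1)(1/R₁ − 1/R₂) → f = 35.2 cm (converging lens)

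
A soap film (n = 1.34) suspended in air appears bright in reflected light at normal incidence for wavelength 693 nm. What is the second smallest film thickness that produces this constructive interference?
2nt = (m − ½)λ with m = 2 → t = (m − ½)λ/(2n) = 387.9 nm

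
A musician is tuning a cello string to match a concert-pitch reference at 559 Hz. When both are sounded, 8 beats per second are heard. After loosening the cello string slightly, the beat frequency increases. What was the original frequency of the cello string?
551 Hz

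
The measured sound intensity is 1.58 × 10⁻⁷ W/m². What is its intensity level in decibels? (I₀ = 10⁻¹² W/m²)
β = 10·log₁₀(I/I₀) = 51.99 dB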